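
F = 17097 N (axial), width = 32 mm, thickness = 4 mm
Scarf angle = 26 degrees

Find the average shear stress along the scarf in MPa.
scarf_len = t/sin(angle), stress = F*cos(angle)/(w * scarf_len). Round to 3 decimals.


scarf_len = 4/sin(26 deg) = 9.1247
cos(26 deg) = 0.898794
stress = 17097*0.898794/(32*9.1247) = 52.627 MPa

52.627


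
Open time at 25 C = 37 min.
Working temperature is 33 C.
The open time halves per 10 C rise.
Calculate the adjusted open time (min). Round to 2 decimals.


factor = 2^((33 - 25) / 10) = 1.7411
ot = 37 / 1.7411 = 21.25 min

21.25


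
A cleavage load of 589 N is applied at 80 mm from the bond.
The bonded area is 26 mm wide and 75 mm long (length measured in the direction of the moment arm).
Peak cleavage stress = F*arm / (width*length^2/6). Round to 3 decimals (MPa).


Moment = 589 * 80 = 47120 N*mm
Section modulus = 26 * 5625 / 6 = 146250 / 6 mm^3
Stress = 47120 / (146250 / 6) = 282720 / 146250
= 1.933 MPa

1.933


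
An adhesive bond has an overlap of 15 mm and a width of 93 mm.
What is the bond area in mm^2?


Bond area = overlap * width
= 15 * 93
= 1395 mm^2

1395


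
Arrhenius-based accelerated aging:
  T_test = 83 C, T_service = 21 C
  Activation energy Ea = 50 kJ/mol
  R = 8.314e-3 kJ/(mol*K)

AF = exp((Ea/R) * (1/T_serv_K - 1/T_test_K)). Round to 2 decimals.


T_test_K = 356.15, T_serv_K = 294.15
AF = exp((50/8.314e-3) * (1/294.15 - 1/356.15))
= 35.13

35.13


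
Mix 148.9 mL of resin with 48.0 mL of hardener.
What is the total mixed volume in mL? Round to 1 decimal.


Total = 148.9 + 48.0 = 196.9 mL

196.9


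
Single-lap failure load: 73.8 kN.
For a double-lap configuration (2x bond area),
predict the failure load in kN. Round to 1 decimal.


Failure load = 73.8 * 2 = 147.6 kN

147.6


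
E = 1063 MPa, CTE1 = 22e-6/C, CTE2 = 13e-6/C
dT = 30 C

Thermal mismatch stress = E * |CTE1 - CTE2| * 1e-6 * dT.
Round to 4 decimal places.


= 1063 * 9e-6 * 30
= 0.2870 MPa

0.2870


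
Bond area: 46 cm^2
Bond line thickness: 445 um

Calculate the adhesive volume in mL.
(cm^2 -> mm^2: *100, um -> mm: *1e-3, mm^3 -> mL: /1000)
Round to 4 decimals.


V = 46*100 * 445*1e-3 / 1000
= 2.0470 mL

2.0470


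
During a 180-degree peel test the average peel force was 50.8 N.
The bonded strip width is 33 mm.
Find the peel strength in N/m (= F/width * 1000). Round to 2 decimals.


Peel strength = F/width * 1000
= 50.8 / 33 * 1000
= 1539.39 N/m

1539.39


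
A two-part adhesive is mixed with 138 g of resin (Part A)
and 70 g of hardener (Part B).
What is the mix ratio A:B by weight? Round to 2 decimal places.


Mix ratio = mass_A / mass_B
= 138 / 70
= 1.97

1.97


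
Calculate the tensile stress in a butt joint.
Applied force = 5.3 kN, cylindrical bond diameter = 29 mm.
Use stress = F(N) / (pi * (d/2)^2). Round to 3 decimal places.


A = pi * 14.5^2 = 660.5199 mm^2
sigma = 5300.0 / 660.5199 = 8.024 MPa

8.024


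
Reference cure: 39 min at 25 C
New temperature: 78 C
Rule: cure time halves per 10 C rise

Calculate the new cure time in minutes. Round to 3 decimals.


factor = 2^((78-25)/10) = 39.3966
t_new = 39 / 39.3966 = 0.990 min

0.990


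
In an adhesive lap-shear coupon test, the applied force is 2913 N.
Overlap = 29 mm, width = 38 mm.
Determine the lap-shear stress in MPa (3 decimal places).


stress = F / (overlap * width)
= 2913 / (29 * 38)
= 2.643 MPa

2.643


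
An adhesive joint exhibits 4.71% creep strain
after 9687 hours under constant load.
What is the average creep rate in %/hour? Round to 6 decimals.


Creep rate = strain / time
= 4.71 / 9687
= 0.000486 %/h

0.000486


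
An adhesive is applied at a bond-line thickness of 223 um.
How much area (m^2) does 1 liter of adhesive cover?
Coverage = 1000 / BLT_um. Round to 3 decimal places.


Coverage = 1000 / 223 = 4.484 m^2

4.484


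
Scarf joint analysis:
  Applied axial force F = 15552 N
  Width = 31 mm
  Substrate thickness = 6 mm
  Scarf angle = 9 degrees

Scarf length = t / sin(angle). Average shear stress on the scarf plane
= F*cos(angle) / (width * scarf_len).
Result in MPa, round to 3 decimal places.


Scarf length = 6 / sin(9 deg) = 38.3547 mm
cos(9 deg) = 0.987688
Shear = 15552 * 0.987688 / (31 * 38.3547)
= 12.919 MPa

12.919


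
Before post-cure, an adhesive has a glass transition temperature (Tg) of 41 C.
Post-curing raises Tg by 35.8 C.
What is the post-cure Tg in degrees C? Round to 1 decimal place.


Tg_post = Tg_base + delta_Tg
= 41 + 35.8
= 76.8 C

76.8


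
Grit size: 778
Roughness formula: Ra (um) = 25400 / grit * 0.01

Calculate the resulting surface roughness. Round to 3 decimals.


Ra = 25400 / 778 * 0.01
= 0.326 um

0.326


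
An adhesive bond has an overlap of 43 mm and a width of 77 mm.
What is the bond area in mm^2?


Bond area = overlap * width
= 43 * 77
= 3311 mm^2

3311


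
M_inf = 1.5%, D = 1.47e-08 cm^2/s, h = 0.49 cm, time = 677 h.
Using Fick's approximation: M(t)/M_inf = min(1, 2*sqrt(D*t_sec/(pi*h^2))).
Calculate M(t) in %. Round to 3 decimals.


t = 2437200 s
ratio = min(1, 2*sqrt(1.47e-08*2437200/(pi*0.2401)))
= 0.435876
M(t) = 1.5 * 0.435876 = 0.654%

0.654


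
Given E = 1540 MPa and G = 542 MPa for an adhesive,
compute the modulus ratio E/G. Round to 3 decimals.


E/G ratio = 1540 / 542 = 2.841

2.841


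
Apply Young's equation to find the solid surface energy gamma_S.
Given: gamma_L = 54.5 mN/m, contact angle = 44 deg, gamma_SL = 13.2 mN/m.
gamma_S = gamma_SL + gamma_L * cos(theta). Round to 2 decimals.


theta_rad = 44 * pi/180 = 0.767945
gamma_S = 13.2 + 54.5 * cos(0.767945)
= 52.40 mN/m

52.40


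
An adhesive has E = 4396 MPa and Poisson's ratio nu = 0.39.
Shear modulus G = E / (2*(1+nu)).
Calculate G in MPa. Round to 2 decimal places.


G = 4396 / (2*(1+0.39))
= 4396 / 2.78
= 1581.29 MPa

1581.29


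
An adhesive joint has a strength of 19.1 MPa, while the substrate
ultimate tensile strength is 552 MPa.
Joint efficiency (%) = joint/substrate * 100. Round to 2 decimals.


Efficiency = 19.1 / 552 * 100
= 3.46%

3.46


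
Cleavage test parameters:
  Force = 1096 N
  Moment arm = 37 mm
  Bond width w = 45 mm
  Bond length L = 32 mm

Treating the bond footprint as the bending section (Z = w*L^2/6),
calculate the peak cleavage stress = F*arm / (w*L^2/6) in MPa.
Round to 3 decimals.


M = 1096 * 37 = 40552 N*mm
Z = 45 * 32^2 / 6 = 46080 / 6 mm^3
sigma = M / Z = 6 * 40552 / 46080 = 243312 / 46080
= 5.280 MPa

5.280


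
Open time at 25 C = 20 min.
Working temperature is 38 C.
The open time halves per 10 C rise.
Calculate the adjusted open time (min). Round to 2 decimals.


factor = 2^((38 - 25) / 10) = 2.4623
ot = 20 / 2.4623 = 8.12 min

8.12


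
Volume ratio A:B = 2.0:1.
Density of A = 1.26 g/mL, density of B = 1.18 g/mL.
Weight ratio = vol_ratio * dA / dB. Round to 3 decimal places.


Wt ratio = 2.0 * 1.26 / 1.18
= 2.136

2.136


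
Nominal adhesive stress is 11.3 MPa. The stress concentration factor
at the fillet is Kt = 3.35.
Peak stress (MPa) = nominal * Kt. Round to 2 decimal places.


Peak = 11.3 * 3.35 = 37.86 MPa

37.86


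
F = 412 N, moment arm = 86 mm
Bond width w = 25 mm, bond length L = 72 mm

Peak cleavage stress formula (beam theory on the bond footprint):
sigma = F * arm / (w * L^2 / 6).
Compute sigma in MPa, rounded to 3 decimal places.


sigma = (412 * 86) / (25 * 5184 / 6)
= 35432 * 6 / 129600
= 212592 / 129600
= 1.640 MPa

1.640


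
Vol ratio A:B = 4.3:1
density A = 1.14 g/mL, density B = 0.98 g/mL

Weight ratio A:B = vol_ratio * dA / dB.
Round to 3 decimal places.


Weight ratio = 4.3 * 1.14 / 0.98
= 5.002

5.002


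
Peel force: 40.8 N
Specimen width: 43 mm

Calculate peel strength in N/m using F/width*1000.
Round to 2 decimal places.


Peel strength = 40.8 / 43 * 1000 = 948.84 N/m

948.84


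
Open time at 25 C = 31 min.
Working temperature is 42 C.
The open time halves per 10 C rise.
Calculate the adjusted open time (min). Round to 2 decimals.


factor = 2^((42 - 25) / 10) = 3.2490
ot = 31 / 3.2490 = 9.54 min

9.54


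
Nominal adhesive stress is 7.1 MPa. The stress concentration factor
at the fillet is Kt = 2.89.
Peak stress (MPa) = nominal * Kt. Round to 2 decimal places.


Peak = 7.1 * 2.89 = 20.52 MPa

20.52


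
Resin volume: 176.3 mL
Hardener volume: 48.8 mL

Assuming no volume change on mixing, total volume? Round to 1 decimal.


V_total = 176.3 + 48.8 = 225.1 mL

225.1


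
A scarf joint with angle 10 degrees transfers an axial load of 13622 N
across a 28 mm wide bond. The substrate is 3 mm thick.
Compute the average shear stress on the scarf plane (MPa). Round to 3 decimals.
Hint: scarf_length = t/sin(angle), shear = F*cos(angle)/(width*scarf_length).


scarf_length = 3 / sin(10 deg) = 17.2763 mm
cos(10 deg) = 0.984808
shear stress = 13622 * 0.984808 / (28 * 17.2763)
= 27.732 MPa

27.732


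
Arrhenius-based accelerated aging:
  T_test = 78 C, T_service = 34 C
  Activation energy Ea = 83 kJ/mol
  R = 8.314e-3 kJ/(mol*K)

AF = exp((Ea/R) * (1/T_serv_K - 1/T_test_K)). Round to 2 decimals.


T_test_K = 351.15, T_serv_K = 307.15
AF = exp((83/8.314e-3) * (1/307.15 - 1/351.15))
= 58.71

58.71


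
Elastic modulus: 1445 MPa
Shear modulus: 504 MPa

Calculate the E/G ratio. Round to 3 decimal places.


E / G = 1445 / 504 = 2.867

2.867


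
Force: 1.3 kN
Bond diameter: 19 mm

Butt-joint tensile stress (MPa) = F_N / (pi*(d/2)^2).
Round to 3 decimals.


F_N = 1.3 * 1000 = 1300.0 N
A = pi*(9.5)^2 = 283.5287 mm^2
stress = 1300.0 / 283.5287 = 4.585 MPa

4.585


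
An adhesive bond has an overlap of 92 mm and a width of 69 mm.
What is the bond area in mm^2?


Bond area = overlap * width
= 92 * 69
= 6348 mm^2

6348


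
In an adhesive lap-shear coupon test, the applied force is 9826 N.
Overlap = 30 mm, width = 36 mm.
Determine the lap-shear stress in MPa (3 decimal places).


stress = F / (overlap * width)
= 9826 / (30 * 36)
= 9.098 MPa

9.098


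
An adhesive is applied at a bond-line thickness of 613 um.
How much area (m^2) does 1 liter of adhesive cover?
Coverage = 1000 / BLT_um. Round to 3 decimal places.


Coverage = 1000 / 613 = 1.631 m^2

1.631


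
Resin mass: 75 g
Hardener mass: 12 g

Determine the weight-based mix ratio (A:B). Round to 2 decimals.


Ratio = 75 / 12 = 6.25

6.25


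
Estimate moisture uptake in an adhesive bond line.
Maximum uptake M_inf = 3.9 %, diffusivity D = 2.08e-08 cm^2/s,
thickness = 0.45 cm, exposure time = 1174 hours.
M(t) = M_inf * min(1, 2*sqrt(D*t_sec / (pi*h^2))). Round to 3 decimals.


Convert time: 1174 h = 4226400 s
ratio = min(1, 2*sqrt(2.08e-08*4226400/(pi*0.45^2)))
= 0.743463
M(t) = 3.9 * 0.743463 = 2.900%

2.900


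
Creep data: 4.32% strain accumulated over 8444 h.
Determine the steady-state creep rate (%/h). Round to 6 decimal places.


Rate = 4.32 / 8444 = 0.000512 %/h

0.000512


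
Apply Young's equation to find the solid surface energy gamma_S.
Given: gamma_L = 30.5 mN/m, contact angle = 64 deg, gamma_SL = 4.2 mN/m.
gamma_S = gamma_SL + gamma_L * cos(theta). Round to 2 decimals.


theta_rad = 64 * pi/180 = 1.117011
gamma_S = 4.2 + 30.5 * cos(1.117011)
= 17.57 mN/m

17.57


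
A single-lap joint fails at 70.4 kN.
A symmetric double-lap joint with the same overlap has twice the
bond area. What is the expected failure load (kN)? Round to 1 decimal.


Double-lap load = 2 * 70.4 = 140.8 kN

140.8


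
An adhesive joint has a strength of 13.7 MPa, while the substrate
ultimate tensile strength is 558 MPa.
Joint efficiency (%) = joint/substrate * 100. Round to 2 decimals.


Efficiency = 13.7 / 558 * 100
= 2.46%

2.46


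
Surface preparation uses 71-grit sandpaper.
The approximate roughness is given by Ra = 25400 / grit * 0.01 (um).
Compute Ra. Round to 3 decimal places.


Ra = 25400 / 71 * 0.01
= 254 / 71
= 3.577 um

3.577


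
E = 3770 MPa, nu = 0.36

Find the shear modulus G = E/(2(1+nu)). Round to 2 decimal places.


G = 3770 / (2 * 1.36)
= 1386.03 MPa

1386.03


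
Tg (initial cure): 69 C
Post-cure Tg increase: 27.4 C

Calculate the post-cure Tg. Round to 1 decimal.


Post-cure Tg = 69 + 27.4 = 96.4 C

96.4


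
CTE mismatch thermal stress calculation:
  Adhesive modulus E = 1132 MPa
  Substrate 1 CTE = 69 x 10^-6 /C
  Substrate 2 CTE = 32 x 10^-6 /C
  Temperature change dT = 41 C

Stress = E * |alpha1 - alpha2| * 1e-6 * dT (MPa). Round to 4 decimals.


delta_alpha = |69 - 32| = 37 x 10^-6/C
Stress = 1132 * 37e-6 * 41
= 1.7172 MPa

1.7172


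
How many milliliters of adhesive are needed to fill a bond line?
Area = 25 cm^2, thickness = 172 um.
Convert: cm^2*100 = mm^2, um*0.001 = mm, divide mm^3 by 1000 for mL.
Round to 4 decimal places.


= (25 * 100) * (172 * 0.001) / 1000
= 0.4300 mL

0.4300


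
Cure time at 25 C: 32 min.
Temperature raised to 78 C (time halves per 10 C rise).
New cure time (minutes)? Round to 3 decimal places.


Acceleration factor = 2^(53/10) = 39.3966
New time = 32 / 39.3966 = 0.812 min

0.812


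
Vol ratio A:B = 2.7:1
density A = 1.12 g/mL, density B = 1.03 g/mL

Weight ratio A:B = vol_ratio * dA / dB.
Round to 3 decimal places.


Weight ratio = 2.7 * 1.12 / 1.03
= 2.936

2.936


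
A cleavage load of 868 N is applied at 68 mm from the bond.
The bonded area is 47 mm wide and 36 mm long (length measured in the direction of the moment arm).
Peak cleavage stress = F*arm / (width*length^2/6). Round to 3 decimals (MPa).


Moment = 868 * 68 = 59024 N*mm
Section modulus = 47 * 1296 / 6 = 60912 / 6 mm^3
Stress = 59024 / (60912 / 6) = 354144 / 60912
= 5.814 MPa

5.814


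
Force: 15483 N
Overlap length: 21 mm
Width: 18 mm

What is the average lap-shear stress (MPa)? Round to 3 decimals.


Average shear stress = F / (overlap * width)
= 15483 / (21 * 18)
= 40.960 MPa

40.960


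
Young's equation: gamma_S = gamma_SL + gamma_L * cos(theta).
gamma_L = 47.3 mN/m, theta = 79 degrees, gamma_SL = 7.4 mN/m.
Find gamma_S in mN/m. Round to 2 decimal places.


cos(79 deg) = 0.190809
gamma_S = 7.4 + 47.3 * 0.190809
= 16.43 mN/m

16.43


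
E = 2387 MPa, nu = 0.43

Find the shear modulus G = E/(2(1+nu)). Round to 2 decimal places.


G = 2387 / (2 * 1.43)
= 834.62 MPa

834.62


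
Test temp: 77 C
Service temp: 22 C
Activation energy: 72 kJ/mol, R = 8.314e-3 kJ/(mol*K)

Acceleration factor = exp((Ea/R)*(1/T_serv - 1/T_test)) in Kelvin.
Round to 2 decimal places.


AF = exp((72/0.008314)*(1/295.15 - 1/350.15))
= 100.36

100.36


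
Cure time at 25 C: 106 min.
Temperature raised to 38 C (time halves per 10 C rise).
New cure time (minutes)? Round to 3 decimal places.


Acceleration factor = 2^(13/10) = 2.4623
New time = 106 / 2.4623 = 43.049 min

43.049


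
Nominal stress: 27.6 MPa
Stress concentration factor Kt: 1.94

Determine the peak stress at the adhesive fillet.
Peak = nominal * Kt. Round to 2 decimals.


Peak stress = 27.6 * 1.94
= 53.54 MPa

53.54


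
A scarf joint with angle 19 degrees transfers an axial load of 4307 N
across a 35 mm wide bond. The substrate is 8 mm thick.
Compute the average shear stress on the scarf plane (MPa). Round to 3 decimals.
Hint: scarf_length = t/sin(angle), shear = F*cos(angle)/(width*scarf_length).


scarf_length = 8 / sin(19 deg) = 24.5724 mm
cos(19 deg) = 0.945519
shear stress = 4307 * 0.945519 / (35 * 24.5724)
= 4.735 MPa

4.735


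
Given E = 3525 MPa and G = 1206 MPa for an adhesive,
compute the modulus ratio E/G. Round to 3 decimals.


E/G ratio = 3525 / 1206 = 2.923

2.923


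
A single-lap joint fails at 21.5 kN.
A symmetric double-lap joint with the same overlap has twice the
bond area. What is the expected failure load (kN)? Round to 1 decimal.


Double-lap load = 2 * 21.5 = 43.0 kN

43.0


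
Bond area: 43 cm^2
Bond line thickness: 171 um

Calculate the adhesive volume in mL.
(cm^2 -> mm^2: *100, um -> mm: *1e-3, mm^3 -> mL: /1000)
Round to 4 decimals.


V = 43*100 * 171*1e-3 / 1000
= 0.7353 mL

0.7353


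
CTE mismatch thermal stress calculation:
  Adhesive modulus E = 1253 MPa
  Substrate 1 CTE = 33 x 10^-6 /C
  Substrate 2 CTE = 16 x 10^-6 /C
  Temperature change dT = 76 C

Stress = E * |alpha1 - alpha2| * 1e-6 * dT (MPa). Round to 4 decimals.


delta_alpha = |33 - 16| = 17 x 10^-6/C
Stress = 1253 * 17e-6 * 76
= 1.6189 MPa

1.6189


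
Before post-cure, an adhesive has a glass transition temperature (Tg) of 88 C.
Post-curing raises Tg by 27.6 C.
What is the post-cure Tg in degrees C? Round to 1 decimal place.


Tg_post = Tg_base + delta_Tg
= 88 + 27.6
= 115.6 C

115.6


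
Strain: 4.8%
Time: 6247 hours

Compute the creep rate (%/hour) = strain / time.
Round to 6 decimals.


Creep rate = 4.8 / 6247
= 0.000768 %/h

0.000768


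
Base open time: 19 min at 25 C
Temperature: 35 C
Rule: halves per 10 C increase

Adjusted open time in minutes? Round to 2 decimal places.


Acceleration = 2^((35-25)/10) = 2.0000
Open time = 19 / 2.0000 = 9.50 min

9.50


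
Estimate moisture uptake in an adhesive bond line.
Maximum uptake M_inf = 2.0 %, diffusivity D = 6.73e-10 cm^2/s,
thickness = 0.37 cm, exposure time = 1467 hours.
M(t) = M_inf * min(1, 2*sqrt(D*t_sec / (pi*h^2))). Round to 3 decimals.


Convert time: 1467 h = 5281200 s
ratio = min(1, 2*sqrt(6.73e-10*5281200/(pi*0.37^2)))
= 0.181814
M(t) = 2.0 * 0.181814 = 0.364%

0.364


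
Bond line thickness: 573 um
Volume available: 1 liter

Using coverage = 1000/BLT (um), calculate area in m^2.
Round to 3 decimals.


1 L = 1e6 mm^3, thickness = 573 um = 0.573 mm
Area = 1e6 / 0.573 mm^2 = (1e6 / 0.573) / 1e6 m^2 = 1000 / 573 m^2
= 1.745 m^2

1.745


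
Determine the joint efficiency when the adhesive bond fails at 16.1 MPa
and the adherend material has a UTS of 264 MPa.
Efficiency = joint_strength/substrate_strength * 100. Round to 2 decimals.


Joint efficiency = 16.1 / 264 * 100
= 6.10%

6.10


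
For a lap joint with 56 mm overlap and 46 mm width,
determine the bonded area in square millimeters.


Area = 56 * 46 = 2576 mm^2

2576


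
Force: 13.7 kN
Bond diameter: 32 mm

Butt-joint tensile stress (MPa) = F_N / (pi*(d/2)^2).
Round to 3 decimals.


F_N = 13.7 * 1000 = 13700.0 N
A = pi*(16.0)^2 = 804.2477 mm^2
stress = 13700.0 / 804.2477 = 17.035 MPa

17.035


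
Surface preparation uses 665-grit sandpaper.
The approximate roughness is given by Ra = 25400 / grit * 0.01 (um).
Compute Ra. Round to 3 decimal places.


Ra = 25400 / 665 * 0.01
= 254 / 665
= 0.382 um

0.382


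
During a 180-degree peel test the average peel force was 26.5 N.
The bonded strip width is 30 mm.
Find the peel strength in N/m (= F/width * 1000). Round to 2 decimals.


Peel strength = F/width * 1000
= 26.5 / 30 * 1000
= 883.33 N/m

883.33


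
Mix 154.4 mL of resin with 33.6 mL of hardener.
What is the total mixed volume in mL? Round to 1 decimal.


Total = 154.4 + 33.6 = 188.0 mL

188.0


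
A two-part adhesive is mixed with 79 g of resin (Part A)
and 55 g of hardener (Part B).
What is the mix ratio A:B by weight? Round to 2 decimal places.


Mix ratio = mass_A / mass_B
= 79 / 55
= 1.44

1.44


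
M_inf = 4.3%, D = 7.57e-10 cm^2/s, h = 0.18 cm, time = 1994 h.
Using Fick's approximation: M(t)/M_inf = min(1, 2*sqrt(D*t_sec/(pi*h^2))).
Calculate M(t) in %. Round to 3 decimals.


t = 7178400 s
ratio = min(1, 2*sqrt(7.57e-10*7178400/(pi*0.0324)))
= 0.462109
M(t) = 4.3 * 0.462109 = 1.987%

1.987


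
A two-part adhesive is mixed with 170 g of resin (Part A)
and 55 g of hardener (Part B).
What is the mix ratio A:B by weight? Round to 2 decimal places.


Mix ratio = mass_A / mass_B
= 170 / 55
= 3.09

3.09


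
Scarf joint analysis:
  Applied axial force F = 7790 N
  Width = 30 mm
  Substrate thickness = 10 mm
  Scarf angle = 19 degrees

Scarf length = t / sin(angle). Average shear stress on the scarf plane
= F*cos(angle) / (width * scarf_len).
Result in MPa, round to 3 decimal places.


Scarf length = 10 / sin(19 deg) = 30.7155 mm
cos(19 deg) = 0.945519
Shear = 7790 * 0.945519 / (30 * 30.7155)
= 7.993 MPa

7.993


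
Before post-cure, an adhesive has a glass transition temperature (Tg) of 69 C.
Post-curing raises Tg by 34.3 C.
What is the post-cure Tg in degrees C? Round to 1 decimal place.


Tg_post = Tg_base + delta_Tg
= 69 + 34.3
= 103.3 C

103.3


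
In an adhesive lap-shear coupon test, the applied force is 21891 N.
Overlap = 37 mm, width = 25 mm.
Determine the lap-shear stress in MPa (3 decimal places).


stress = F / (overlap * width)
= 21891 / (37 * 25)
= 23.666 MPa

23.666


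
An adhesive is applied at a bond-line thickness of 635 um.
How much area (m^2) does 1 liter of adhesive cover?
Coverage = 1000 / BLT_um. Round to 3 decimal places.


Coverage = 1000 / 635 = 1.575 m^2

1.575


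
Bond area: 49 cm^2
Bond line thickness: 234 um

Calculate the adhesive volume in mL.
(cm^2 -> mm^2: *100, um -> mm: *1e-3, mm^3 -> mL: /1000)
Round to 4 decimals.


V = 49*100 * 234*1e-3 / 1000
= 1.1466 mL

1.1466


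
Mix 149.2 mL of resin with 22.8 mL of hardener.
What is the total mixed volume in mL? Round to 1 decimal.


Total = 149.2 + 22.8 = 172.0 mL

172.0


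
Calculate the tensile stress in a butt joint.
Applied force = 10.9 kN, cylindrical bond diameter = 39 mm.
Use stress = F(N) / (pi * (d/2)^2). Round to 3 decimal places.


A = pi * 19.5^2 = 1194.5906 mm^2
sigma = 10900.0 / 1194.5906 = 9.124 MPa

9.124


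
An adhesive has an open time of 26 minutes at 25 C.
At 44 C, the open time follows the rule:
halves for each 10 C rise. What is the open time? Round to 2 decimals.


Factor = 2^((44-25)/10) = 3.7321
Open time = 26 / 3.7321 = 6.97 min

6.97


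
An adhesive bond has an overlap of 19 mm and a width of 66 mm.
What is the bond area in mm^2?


Bond area = overlap * width
= 19 * 66
= 1254 mm^2

1254


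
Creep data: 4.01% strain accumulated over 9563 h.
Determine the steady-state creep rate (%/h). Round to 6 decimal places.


Rate = 4.01 / 9563 = 0.000419 %/h

0.000419


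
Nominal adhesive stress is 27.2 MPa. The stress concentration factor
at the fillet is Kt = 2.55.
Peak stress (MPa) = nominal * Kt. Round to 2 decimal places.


Peak = 27.2 * 2.55 = 69.36 MPa

69.36


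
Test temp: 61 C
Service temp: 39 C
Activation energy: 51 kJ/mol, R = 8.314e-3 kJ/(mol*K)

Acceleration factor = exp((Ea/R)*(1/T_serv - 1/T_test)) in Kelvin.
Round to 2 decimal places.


AF = exp((51/0.008314)*(1/312.15 - 1/334.15))
= 3.65

3.65


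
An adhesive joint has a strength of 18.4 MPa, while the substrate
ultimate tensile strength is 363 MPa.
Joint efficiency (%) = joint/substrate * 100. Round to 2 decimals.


Efficiency = 18.4 / 363 * 100
= 5.07%

5.07


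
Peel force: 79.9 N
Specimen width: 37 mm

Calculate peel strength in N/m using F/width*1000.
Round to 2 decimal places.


Peel strength = 79.9 / 37 * 1000 = 2159.46 N/m

2159.46


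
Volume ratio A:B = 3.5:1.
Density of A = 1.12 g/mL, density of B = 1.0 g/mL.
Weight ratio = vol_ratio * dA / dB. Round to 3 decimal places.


Wt ratio = 3.5 * 1.12 / 1.0
= 3.920

3.920


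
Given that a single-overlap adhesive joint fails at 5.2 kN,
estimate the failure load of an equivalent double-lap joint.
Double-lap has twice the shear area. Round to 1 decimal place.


Double-lap factor = 2
Expected load = 5.2 * 2 = 10.4 kN

10.4


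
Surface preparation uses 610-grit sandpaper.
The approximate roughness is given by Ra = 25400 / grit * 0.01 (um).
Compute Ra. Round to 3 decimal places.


Ra = 25400 / 610 * 0.01
= 254 / 610
= 0.416 um

0.416


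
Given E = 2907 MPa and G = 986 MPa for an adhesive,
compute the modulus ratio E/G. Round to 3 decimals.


E/G ratio = 2907 / 986 = 2.948

2.948


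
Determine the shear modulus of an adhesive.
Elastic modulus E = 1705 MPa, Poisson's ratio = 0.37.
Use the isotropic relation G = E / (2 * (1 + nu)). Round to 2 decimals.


G = 1705 / (2*(1+0.37)) = 1705 / 2.74
= 622.26 MPa

622.26


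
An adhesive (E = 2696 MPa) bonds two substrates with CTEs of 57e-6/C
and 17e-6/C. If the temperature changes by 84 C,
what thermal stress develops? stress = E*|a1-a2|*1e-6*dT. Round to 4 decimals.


Stress = 2696 * |57 - 17| * 1e-6 * 84
= 9.0586 MPa

9.0586


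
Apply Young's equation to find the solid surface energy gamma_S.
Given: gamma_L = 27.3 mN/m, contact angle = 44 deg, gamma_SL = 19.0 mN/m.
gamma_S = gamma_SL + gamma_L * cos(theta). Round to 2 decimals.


theta_rad = 44 * pi/180 = 0.767945
gamma_S = 19.0 + 27.3 * cos(0.767945)
= 38.64 mN/m

38.64


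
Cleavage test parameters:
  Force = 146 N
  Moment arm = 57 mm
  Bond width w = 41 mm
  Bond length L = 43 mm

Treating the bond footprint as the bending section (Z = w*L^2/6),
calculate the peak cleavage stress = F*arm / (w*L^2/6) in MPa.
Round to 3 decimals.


M = 146 * 57 = 8322 N*mm
Z = 41 * 43^2 / 6 = 75809 / 6 mm^3
sigma = M / Z = 6 * 8322 / 75809 = 49932 / 75809
= 0.659 MPa

0.659


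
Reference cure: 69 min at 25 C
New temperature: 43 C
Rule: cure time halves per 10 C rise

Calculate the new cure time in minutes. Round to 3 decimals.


factor = 2^((43-25)/10) = 3.4822
t_new = 69 / 3.4822 = 19.815 min

19.815


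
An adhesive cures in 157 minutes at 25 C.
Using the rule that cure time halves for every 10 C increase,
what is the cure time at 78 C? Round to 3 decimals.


Factor = 2^((78 - 25) / 10) = 39.3966
Cure time = 157 / 39.3966
= 3.985 minutes

3.985


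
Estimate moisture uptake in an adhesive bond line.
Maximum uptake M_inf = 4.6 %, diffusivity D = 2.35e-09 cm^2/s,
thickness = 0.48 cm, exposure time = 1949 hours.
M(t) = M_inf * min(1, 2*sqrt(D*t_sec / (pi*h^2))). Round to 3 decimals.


Convert time: 1949 h = 7016400 s
ratio = min(1, 2*sqrt(2.35e-09*7016400/(pi*0.48^2)))
= 0.301860
M(t) = 4.6 * 0.301860 = 1.389%

1.389


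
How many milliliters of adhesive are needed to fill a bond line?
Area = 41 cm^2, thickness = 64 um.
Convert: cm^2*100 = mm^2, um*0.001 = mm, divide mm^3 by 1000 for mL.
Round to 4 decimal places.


= (41 * 100) * (64 * 0.001) / 1000
= 0.2624 mL

0.2624


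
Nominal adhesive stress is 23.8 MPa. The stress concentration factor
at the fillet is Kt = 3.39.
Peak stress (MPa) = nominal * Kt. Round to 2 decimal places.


Peak = 23.8 * 3.39 = 80.68 MPa

80.68


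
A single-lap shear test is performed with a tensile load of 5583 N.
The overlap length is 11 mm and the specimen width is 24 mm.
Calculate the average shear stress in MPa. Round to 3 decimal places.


Shear stress = F / (overlap * width)
= 5583 / (11 * 24)
= 5583 / 264
= 21.148 MPa

21.148


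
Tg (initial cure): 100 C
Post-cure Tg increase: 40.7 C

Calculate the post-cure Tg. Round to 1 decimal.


Post-cure Tg = 100 + 40.7 = 140.7 C

140.7


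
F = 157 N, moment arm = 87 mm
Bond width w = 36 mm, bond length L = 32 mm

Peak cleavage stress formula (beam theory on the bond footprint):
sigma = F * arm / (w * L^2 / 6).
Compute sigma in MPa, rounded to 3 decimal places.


sigma = (157 * 87) / (36 * 1024 / 6)
= 13659 * 6 / 36864
= 81954 / 36864
= 2.223 MPa

2.223


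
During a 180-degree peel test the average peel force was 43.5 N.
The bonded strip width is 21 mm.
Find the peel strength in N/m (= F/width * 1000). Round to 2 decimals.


Peel strength = F/width * 1000
= 43.5 / 21 * 1000
= 2071.43 N/m

2071.43


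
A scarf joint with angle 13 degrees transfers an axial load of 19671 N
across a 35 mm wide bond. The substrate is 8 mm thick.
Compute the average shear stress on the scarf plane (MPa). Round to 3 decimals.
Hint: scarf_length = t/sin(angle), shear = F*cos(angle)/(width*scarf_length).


scarf_length = 8 / sin(13 deg) = 35.5633 mm
cos(13 deg) = 0.974370
shear stress = 19671 * 0.974370 / (35 * 35.5633)
= 15.399 MPa

15.399


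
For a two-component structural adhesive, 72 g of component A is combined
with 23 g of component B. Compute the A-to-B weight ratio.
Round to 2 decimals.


Weight ratio A:B = 72 / 23
= 3.13

3.13


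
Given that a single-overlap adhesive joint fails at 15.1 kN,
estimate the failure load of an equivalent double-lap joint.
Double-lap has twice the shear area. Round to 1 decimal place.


Double-lap factor = 2
Expected load = 15.1 * 2 = 30.2 kN

30.2


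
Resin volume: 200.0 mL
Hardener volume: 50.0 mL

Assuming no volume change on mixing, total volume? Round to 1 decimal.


V_total = 200.0 + 50.0 = 250.0 mL

250.0


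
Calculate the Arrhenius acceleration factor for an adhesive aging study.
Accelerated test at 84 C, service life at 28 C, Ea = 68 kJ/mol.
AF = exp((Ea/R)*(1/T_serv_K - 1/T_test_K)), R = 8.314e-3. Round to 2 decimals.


T_test = 357.15 K, T_serv = 301.15 K
Ea/R = 68 / 0.008314 = 8178.98
AF = exp(8178.98 * (1/301.15 - 1/357.15))
= 70.70

70.70


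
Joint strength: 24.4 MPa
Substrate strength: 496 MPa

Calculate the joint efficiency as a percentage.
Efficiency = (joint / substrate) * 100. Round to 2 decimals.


Efficiency = (24.4 / 496) * 100 = 4.92%

4.92


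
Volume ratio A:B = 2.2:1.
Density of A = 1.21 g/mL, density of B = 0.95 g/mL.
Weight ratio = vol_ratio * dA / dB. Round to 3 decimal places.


Wt ratio = 2.2 * 1.21 / 0.95
= 2.802

2.802


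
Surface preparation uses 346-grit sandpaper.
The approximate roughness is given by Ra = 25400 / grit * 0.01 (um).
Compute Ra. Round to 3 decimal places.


Ra = 25400 / 346 * 0.01
= 254 / 346
= 0.734 um

0.734


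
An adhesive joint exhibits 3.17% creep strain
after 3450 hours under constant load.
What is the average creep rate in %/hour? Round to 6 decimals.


Creep rate = strain / time
= 3.17 / 3450
= 0.000919 %/h

0.000919


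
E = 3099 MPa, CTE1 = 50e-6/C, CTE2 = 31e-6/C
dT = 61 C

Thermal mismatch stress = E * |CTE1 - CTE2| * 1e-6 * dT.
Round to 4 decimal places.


= 3099 * 19e-6 * 61
= 3.5917 MPa

3.5917


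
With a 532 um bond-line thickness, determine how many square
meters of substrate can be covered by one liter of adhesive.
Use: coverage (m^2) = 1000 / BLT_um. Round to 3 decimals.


Coverage = 1000 / 532 = 1.880 m^2

1.880


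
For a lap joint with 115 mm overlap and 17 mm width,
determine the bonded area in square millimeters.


Area = 115 * 17 = 1955 mm^2

1955


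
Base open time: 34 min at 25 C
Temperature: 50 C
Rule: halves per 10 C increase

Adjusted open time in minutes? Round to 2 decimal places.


Acceleration = 2^((50-25)/10) = 5.6569
Open time = 34 / 5.6569 = 6.01 min

6.01


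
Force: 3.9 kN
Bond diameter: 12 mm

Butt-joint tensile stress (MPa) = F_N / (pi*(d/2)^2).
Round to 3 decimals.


F_N = 3.9 * 1000 = 3900.0 N
A = pi*(6.0)^2 = 113.0973 mm^2
stress = 3900.0 / 113.0973 = 34.484 MPa

34.484


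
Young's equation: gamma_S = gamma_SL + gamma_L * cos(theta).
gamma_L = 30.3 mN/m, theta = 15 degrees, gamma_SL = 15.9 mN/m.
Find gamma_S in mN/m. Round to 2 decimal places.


cos(15 deg) = 0.965926
gamma_S = 15.9 + 30.3 * 0.965926
= 45.17 mN/m

45.17


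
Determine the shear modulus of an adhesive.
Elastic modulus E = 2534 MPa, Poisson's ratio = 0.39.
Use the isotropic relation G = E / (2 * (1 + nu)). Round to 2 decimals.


G = 2534 / (2*(1+0.39)) = 2534 / 2.78
= 911.51 MPa

911.51


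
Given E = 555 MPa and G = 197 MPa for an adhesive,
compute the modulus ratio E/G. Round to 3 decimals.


E/G ratio = 555 / 197 = 2.817

2.817


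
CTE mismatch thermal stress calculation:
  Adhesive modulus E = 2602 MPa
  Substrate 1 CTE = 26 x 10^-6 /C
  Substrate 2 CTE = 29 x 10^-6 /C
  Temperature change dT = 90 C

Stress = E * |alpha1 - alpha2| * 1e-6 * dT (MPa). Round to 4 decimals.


delta_alpha = |26 - 29| = 3 x 10^-6/C
Stress = 2602 * 3e-6 * 90
= 0.7025 MPa

0.7025


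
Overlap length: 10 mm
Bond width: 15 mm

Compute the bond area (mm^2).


Bond area = 10 * 15 = 150 mm^2

150


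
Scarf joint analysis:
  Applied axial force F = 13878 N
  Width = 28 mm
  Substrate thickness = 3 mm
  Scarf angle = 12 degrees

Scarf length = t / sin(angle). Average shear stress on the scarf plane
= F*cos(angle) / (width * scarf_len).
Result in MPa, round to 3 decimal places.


Scarf length = 3 / sin(12 deg) = 14.4292 mm
cos(12 deg) = 0.978148
Shear = 13878 * 0.978148 / (28 * 14.4292)
= 33.599 MPa

33.599


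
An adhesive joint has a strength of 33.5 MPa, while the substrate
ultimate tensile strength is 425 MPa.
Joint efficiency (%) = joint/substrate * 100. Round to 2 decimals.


Efficiency = 33.5 / 425 * 100
= 7.88%

7.88


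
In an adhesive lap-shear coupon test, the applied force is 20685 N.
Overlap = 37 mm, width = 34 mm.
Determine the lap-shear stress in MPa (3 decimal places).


stress = F / (overlap * width)
= 20685 / (37 * 34)
= 16.443 MPa

16.443


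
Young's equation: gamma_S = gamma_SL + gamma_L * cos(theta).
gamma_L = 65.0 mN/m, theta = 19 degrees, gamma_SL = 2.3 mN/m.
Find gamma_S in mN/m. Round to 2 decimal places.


cos(19 deg) = 0.945519
gamma_S = 2.3 + 65.0 * 0.945519
= 63.76 mN/m

63.76


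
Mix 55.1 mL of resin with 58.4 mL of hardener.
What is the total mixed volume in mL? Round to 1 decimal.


Total = 55.1 + 58.4 = 113.5 mL

113.5


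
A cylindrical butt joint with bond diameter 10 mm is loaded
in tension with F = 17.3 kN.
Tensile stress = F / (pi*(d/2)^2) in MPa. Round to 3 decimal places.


Area = pi * (10/2)^2 = 78.5398 mm^2
Stress = 17.3*1000 / 78.5398
= 220.270 MPa

220.270


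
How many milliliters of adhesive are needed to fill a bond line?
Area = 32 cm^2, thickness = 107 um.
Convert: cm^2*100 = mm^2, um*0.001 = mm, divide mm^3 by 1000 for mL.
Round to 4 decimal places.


= (32 * 100) * (107 * 0.001) / 1000
= 0.3424 mL

0.3424


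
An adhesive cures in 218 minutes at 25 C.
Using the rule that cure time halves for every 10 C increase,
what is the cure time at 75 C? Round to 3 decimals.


Factor = 2^((75 - 25) / 10) = 32.0000
Cure time = 218 / 32.0000
= 6.813 minutes

6.813


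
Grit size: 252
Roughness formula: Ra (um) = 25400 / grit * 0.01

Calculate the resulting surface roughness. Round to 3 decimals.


Ra = 25400 / 252 * 0.01
= 1.008 um

1.008


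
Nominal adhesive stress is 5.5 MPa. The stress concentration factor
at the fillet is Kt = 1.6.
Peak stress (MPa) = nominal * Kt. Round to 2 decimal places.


Peak = 5.5 * 1.6 = 8.80 MPa

8.80


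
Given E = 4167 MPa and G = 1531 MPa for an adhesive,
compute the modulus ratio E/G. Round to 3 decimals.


E/G ratio = 4167 / 1531 = 2.722

2.722


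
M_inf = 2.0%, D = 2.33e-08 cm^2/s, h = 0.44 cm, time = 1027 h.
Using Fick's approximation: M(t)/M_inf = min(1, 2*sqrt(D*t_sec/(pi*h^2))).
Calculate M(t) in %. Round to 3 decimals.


t = 3697200 s
ratio = min(1, 2*sqrt(2.33e-08*3697200/(pi*0.1936)))
= 0.752691
M(t) = 2.0 * 0.752691 = 1.505%

1.505


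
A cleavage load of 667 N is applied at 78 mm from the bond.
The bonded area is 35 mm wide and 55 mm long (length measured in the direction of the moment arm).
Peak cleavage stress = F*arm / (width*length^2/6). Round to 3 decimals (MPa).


Moment = 667 * 78 = 52026 N*mm
Section modulus = 35 * 3025 / 6 = 105875 / 6 mm^3
Stress = 52026 / (105875 / 6) = 312156 / 105875
= 2.948 MPa

2.948


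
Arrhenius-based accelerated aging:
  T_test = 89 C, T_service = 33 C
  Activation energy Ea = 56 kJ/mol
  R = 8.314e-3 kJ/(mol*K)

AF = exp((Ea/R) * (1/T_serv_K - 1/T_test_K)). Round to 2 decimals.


T_test_K = 362.15, T_serv_K = 306.15
AF = exp((56/8.314e-3) * (1/306.15 - 1/362.15))
= 30.03

30.03


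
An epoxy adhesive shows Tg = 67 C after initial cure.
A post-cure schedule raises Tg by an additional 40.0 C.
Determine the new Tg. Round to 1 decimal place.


New Tg = 67 + 40.0
= 107.0 C

107.0


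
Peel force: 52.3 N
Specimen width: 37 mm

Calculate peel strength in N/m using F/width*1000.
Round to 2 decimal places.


Peel strength = 52.3 / 37 * 1000 = 1413.51 N/m

1413.51


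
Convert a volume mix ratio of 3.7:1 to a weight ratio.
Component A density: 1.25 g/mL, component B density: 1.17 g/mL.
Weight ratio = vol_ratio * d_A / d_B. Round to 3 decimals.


= 3.7 * 1.25 / 1.17 = 3.953

3.953


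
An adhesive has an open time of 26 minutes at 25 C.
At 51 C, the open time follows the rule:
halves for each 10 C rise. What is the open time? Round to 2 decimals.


Factor = 2^((51-25)/10) = 6.0629
Open time = 26 / 6.0629 = 4.29 min

4.29


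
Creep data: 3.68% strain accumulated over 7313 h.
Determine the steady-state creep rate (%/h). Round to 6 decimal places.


Rate = 3.68 / 7313 = 0.000503 %/h

0.000503


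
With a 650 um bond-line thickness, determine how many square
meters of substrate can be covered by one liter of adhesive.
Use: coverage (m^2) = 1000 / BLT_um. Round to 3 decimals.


Coverage = 1000 / 650 = 1.538 m^2

1.538


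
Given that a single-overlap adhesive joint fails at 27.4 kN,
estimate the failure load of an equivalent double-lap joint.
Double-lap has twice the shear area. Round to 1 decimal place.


Double-lap factor = 2
Expected load = 27.4 * 2 = 54.8 kN

54.8


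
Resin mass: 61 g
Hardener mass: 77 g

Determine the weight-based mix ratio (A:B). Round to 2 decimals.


Ratio = 61 / 77 = 0.79

0.79


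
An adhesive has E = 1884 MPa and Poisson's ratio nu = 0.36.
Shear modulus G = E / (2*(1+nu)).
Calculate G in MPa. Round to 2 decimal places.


G = 1884 / (2*(1+0.36))
= 1884 / 2.72
= 692.65 MPa

692.65


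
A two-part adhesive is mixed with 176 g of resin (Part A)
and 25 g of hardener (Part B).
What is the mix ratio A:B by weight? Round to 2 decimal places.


Mix ratio = mass_A / mass_B
= 176 / 25
= 7.04

7.04


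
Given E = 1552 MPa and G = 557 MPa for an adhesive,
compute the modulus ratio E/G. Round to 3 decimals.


E/G ratio = 1552 / 557 = 2.786

2.786


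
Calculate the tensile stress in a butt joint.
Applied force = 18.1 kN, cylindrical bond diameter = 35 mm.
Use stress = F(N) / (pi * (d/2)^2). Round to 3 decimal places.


A = pi * 17.5^2 = 962.1128 mm^2
sigma = 18100.0 / 962.1128 = 18.813 MPa

18.813


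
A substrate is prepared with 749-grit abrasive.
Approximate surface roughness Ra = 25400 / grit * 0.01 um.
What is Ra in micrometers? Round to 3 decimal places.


Ra = 25400 / 749 * 0.01 = 0.339 um

0.339


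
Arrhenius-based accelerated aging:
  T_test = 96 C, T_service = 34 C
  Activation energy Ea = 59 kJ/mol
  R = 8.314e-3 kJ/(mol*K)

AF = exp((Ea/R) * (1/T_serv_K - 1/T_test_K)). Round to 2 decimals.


T_test_K = 369.15, T_serv_K = 307.15
AF = exp((59/8.314e-3) * (1/307.15 - 1/369.15))
= 48.45

48.45


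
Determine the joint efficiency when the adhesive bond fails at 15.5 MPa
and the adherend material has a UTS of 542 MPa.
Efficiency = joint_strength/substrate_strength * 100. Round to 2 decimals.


Joint efficiency = 15.5 / 542 * 100
= 2.86%

2.86


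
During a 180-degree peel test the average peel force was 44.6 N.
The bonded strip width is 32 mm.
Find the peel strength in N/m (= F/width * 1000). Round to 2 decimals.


Peel strength = F/width * 1000
= 44.6 / 32 * 1000
= 1393.75 N/m

1393.75


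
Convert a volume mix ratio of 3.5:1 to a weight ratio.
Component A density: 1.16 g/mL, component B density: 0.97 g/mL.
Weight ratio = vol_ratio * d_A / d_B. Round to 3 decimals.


= 3.5 * 1.16 / 0.97 = 4.186

4.186


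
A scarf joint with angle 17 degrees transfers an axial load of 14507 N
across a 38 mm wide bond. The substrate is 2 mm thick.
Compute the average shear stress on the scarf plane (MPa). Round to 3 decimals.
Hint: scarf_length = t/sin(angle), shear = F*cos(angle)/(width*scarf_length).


scarf_length = 2 / sin(17 deg) = 6.8406 mm
cos(17 deg) = 0.956305
shear stress = 14507 * 0.956305 / (38 * 6.8406)
= 53.370 MPa

53.370


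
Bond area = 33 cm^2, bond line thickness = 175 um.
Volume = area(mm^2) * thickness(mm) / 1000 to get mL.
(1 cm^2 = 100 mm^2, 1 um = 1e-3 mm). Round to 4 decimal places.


area_mm2 = 33 * 100 = 3300
blt_mm = 175 * 1e-3 = 0.175
vol_mm3 = 3300 * 0.175 = 577.5
vol_mL = 577.5 / 1000 = 0.5775 mL

0.5775
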